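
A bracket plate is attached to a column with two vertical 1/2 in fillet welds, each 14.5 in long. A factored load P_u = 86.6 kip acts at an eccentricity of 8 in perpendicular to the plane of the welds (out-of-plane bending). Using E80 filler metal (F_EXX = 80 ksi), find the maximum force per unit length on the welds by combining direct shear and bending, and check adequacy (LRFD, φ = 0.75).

L_w = 2 × 14.5 = 29 in; section modulus (unit throat) S = 2 × L²/6 = 70.08 in².
Direct shear f_v = P/L_w = 86.6/29 = 2.986 kip/in.
Moment M = P × e = 86.6 × 8 = 692.8 kip·in; bending f_b = M/S = 9.885 kip/in.
f_max = √(f_v² + f_b²) = √(2.986² + 9.885²) = 10.33 kip/in.
φr_n = 0.75 × 0.6 × 80 × (0.707 × 0.5) = 12.73 kip/in → adequate.

f_max ≈ 10.3 kip/in; adequate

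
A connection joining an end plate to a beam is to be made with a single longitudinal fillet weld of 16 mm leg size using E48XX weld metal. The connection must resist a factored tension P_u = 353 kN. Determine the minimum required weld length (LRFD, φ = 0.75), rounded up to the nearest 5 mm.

L = 145 mm

E48XX → F_EXX = 480 MPa.
Throat t_e = 0.707 × 16 = 11.31 mm.
φr_n = 0.75 × 0.6 × 480 × 11.31 × 10⁻³ = 2.443 kN/mm.
L_req = P_u / φr_n = 353 / 2.443 = 144.5 mm total.
Round up → use L = 145 mm.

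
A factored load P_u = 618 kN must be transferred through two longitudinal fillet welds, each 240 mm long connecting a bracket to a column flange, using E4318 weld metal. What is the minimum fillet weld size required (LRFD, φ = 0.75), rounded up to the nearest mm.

w = 10 mm

E43XX → F_EXX = 430 MPa.
Total weld length L = 480 mm.
Required throat t_e = P_u / (φ × 0.6 F_EXX × L) = 618 / (0.75 × 0.6 × 430 × 480 × 10⁻³) = 6.654 mm.
Required leg w = t_e / 0.707 = 9.411 mm → use 10 mm.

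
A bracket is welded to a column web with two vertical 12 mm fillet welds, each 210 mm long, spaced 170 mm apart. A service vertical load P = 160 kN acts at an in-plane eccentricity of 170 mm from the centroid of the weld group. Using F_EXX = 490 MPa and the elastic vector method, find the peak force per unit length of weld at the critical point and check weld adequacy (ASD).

Total weld length L_w = 420 mm. Treat welds as unit-width lines.
Polar moment about centroid: J = 2[d³/12 + d(b/2)²] = 2[210³/12 + 210×85²] = 4578000 mm³.
Direct shear f_v = P/L_w = 160×10³ / 420 = 381 N/mm (vertical).
Torsion M = P·e = 160×10³ × 170 = 27200000 N·mm.
Critical point at (x, y) = (85, 105) from centroid. f_tx = M·y/J = 623.9 N/mm; f_ty = M·x/J = 505 N/mm.
Resultant f_max = √[f_tx² + (f_v + f_ty)²] = √[623.9² + (381 + 505)²] = 1084 N/mm.
Capacity per unit length: r_n/Ω = (1/2.0) × 0.6 × 490 × (0.707 × 12) = 1247 N/mm.
1084 ≤ 1247 → adequate.

f_max ≈ 1080 N/mm; adequate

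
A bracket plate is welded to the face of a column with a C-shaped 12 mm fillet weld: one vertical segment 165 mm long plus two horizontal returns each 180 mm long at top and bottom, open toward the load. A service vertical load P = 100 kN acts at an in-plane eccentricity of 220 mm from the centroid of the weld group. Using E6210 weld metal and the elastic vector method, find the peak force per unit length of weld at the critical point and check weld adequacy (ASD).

f_max ≈ 837 N/mm; adequate

E62XX → F_EXX = 620 MPa.
Total weld length L_w = 525 mm. Treat welds as unit-width lines.
Centroid: x̄ = 2×180×90 / 525 = 61.71 mm from the vertical weld.
Polar moment about centroid: J = I_x + I_y = [165³/12 + 2×180×82.5²] + [165×61.71² + 2(180³/12 + 180×28.29²)] = 4713000 mm³.
Direct shear f_v = P/L_w = 100×10³ / 525 = 190.5 N/mm (vertical).
Torsion M = P·e = 100×10³ × 220 = 22000000 N·mm.
Critical point at (x, y) = (118.3, 82.5) from centroid. f_tx = M·y/J = 385.1 N/mm; f_ty = M·x/J = 552.1 N/mm.
Resultant f_max = √[f_tx² + (f_v + f_ty)²] = √[385.1² + (190.5 + 552.1)²] = 836.5 N/mm.
Capacity per unit length: r_n/Ω = (1/2.0) × 0.6 × 620 × (0.707 × 12) = 1578 N/mm.
836.5 ≤ 1578 → adequate.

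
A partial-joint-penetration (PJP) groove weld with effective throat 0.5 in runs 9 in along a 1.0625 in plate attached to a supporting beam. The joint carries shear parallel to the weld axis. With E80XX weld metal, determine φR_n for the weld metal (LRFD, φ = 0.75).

E80XX → F_EXX = 80 ksi.
Effective throat (given) t_e = 0.5 in.
A_we = 0.5 × 9 = 4.5 in².
F_nw = 0.6 F_EXX = 48 ksi.
φR_n = 0.75 × 48 × 4.5 = 162 kips.

φR_n ≈ 162 kips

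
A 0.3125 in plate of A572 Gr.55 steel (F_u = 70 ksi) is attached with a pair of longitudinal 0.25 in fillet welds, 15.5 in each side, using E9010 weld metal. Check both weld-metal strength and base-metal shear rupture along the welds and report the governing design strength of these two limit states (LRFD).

φR_n ≈ 222 kips (weld metal governs)

E90XX → F_EXX = 90 ksi.
t_e = 0.707 × 0.25 = 0.1767 in; L = 31 in.
Weld metal: φR_n = 0.75 × 0.6 × 90 × 0.1767 × 31 = 221.9 kips.
Base metal (shear rupture): φR_n = 0.75 × 0.6 × 70 × 0.3125 × 31 = 305.2 kips.
Governing: weld metal.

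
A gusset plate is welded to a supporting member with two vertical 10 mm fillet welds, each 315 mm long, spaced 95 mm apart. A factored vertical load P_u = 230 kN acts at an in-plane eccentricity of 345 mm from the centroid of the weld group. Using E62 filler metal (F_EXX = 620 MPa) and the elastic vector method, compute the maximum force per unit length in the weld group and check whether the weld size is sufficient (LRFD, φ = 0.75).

f_max ≈ 2100 N/mm; NOT adequate

Total weld length L_w = 630 mm. Treat welds as unit-width lines.
Polar moment about centroid: J = 2[d³/12 + d(b/2)²] = 2[315³/12 + 315×47.5²] = 6631000 mm³.
Direct shear f_v = P/L_w = 230×10³ / 630 = 365.1 N/mm (vertical).
Torsion M = P·e = 230×10³ × 345 = 79350000 N·mm.
Critical point at (x, y) = (47.5, 157.5) from centroid. f_tx = M·y/J = 1885 N/mm; f_ty = M·x/J = 568.4 N/mm.
Resultant f_max = √[f_tx² + (f_v + f_ty)²] = √[1885² + (365.1 + 568.4)²] = 2103 N/mm.
Capacity per unit length: φr_n = 0.75 × 0.6 × 620 × (0.707 × 10) = 1973 N/mm.
2103 > 1973 → NOT adequate.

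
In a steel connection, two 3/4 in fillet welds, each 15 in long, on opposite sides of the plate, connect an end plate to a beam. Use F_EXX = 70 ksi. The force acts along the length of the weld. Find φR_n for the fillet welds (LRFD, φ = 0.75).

φR_n ≈ 501 kip

Effective throat t_e = 0.707 × 0.75 = 0.5302 in.
Total length L = 30 in; A_we = 0.5302 × 30 = 15.91 in².
F_nw = 0.6 F_EXX = 0.6 × 70 = 42 ksi.
φR_n = 0.75 × 42 × 15.91 = 501.1 kip.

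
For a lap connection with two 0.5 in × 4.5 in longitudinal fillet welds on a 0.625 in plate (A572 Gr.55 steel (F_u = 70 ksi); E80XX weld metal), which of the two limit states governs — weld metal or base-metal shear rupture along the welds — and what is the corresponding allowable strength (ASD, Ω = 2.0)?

E80XX → F_EXX = 80 ksi.
t_e = 0.707 × 0.5 = 0.3535 in; L = 9 in.
Weld metal: R_n/Ω = (1/2.0) × 0.6 × 80 × 0.3535 × 9 = 76.36 kip.
Base metal (shear rupture): R_n/Ω = (1/2.0) × 0.6 × 70 × 0.625 × 9 = 118.1 kip.
Governing: weld metal.

R_n/Ω ≈ 76.4 kip (weld metal governs)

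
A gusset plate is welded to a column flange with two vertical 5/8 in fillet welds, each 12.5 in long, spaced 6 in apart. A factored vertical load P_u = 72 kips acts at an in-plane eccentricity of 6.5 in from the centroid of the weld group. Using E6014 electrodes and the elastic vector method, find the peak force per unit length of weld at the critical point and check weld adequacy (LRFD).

f_max ≈ 7.6 kip/in; adequate

E60XX → F_EXX = 60 ksi.
Total weld length L_w = 25 in. Treat welds as unit-width lines.
Polar moment about centroid: J = 2[d³/12 + d(b/2)²] = 2[12.5³/12 + 12.5×3²] = 550.5 in³.
Direct shear f_v = P/L_w = 72 / 25 = 2.88 kip/in (vertical).
Torsion M = P·e = 72 × 6.5 = 468 kip·in.
Critical point at (x, y) = (3, 6.25) from centroid. f_tx = M·y/J = 5.313 kip/in; f_ty = M·x/J = 2.55 kip/in.
Resultant f_max = √[f_tx² + (f_v + f_ty)²] = √[5.313² + (2.88 + 2.55)²] = 7.597 kip/in.
Capacity per unit length: φr_n = 0.75 × 0.6 × 60 × (0.707 × 0.625) = 11.93 kip/in.
7.597 ≤ 11.93 → adequate.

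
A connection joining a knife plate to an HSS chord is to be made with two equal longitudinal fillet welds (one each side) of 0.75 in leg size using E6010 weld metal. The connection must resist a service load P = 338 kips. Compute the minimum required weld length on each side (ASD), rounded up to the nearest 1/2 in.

L = 18 in on each side

E60XX → F_EXX = 60 ksi.
Throat t_e = 0.707 × 0.75 = 0.5302 in.
r_n/Ω = (0.6 × 60 × 0.5302) / 2.0 = 9.544 kip/in.
L_req = P / (r_n/Ω) = 338 / 9.544 = 35.41 in total.
Per side: 35.41 / 2 = 17.71 in.
Round up → use L = 18 in on each side.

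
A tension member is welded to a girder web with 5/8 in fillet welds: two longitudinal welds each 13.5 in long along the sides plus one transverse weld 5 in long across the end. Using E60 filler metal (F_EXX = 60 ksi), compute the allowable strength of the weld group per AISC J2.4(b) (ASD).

t_e = 0.707 × 0.625 = 0.4419 in.
R_nwl = 0.6 × 60 × 0.4419 × 27 = 429.5 kips (longitudinal, 2 welds).
R_nwt = 0.6 × 60 × 0.4419 × 5 = 79.54 kips (transverse, base value).
(i) R_nwl + R_nwt = 509 kips; (ii) 0.85 R_nwl + 1.5 R_nwt = 484.4 kips.
R_n = max = 509 kips [governs: (i)]; R_n/Ω = 254.5 kips.

R_n/Ω ≈ 255 kips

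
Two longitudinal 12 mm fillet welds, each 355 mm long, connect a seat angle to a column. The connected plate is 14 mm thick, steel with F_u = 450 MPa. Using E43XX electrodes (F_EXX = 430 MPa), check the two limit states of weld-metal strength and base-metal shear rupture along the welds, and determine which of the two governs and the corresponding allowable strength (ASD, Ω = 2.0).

R_n/Ω ≈ 777 kN (weld metal governs)

t_e = 0.707 × 12 = 8.484 mm; L = 710 mm.
Weld metal: R_n/Ω = (1/2.0) × 0.6 × 430 × 8.484 × 710 × 10⁻³ = 777 kN.
Base metal (shear rupture): R_n/Ω = (1/2.0) × 0.6 × 450 × 14 × 710 × 10⁻³ = 1342 kN.
Governing: weld metal.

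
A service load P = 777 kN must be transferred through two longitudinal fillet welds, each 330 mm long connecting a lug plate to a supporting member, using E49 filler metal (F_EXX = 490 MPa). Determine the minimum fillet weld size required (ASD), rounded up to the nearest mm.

w = 12 mm

Total weld length L = 660 mm.
Required throat t_e = P × Ω / (0.6 F_EXX × L) = 777 × 2.0 / (0.6 × 490 × 660 × 10⁻³) = 8.009 mm.
Required leg w = t_e / 0.707 = 11.33 mm → use 12 mm.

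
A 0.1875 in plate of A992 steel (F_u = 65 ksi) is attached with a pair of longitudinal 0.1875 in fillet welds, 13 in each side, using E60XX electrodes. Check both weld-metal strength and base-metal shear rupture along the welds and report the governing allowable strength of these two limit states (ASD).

E60XX → F_EXX = 60 ksi.
t_e = 0.707 × 0.1875 = 0.1326 in; L = 26 in.
Weld metal: R_n/Ω = (1/2.0) × 0.6 × 60 × 0.1326 × 26 = 62.04 kips.
Base metal (shear rupture): R_n/Ω = (1/2.0) × 0.6 × 65 × 0.1875 × 26 = 95.06 kips.
Governing: weld metal.

R_n/Ω ≈ 62 kips (weld metal governs)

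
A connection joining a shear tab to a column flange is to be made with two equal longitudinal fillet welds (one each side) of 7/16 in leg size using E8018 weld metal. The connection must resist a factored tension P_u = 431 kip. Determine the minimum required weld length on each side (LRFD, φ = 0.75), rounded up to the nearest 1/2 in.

E80XX → F_EXX = 80 ksi.
Throat t_e = 0.707 × 0.4375 = 0.3093 in.
φr_n = 0.75 × 0.6 × 80 × 0.3093 = 11.14 kip/in.
L_req = P_u / φr_n = 431 / 11.14 = 38.71 in total.
Per side: 38.71 / 2 = 19.35 in.
Round up → use L = 19.5 in on each side.

L = 19.5 in on each side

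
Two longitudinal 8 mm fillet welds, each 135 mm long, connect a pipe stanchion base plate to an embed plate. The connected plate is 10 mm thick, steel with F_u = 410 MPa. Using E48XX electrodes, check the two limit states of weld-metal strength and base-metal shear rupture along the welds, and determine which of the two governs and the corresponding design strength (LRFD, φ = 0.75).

E48XX → F_EXX = 480 MPa.
t_e = 0.707 × 8 = 5.656 mm; L = 270 mm.
Weld metal: φR_n = 0.75 × 0.6 × 480 × 5.656 × 270 × 10⁻³ = 329.9 kN.
Base metal (shear rupture): φR_n = 0.75 × 0.6 × 410 × 10 × 270 × 10⁻³ = 498.2 kN.
Governing: weld metal.

φR_n ≈ 330 kN (weld metal governs)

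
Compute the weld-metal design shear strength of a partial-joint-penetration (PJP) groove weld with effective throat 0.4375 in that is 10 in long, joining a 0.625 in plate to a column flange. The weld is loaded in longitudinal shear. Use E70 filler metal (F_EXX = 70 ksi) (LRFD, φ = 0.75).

Effective throat (given) t_e = 0.4375 in.
A_we = 0.4375 × 10 = 4.375 in².
F_nw = 0.6 F_EXX = 42 ksi.
φR_n = 0.75 × 42 × 4.375 = 137.8 kip.

φR_n ≈ 138 kip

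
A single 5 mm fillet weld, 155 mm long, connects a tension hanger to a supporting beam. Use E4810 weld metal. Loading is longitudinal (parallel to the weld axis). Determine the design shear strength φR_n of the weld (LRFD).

E48XX → F_EXX = 480 MPa.
Effective throat t_e = 0.707 × 5 = 3.535 mm.
Total length L = 155 mm; A_we = 3.535 × 155 = 547.9 mm².
F_nw = 0.6 F_EXX = 0.6 × 480 = 288 MPa.
φR_n = 0.75 × 288 × 547.9 × 10⁻³ = 118.4 kN.

φR_n ≈ 118 kN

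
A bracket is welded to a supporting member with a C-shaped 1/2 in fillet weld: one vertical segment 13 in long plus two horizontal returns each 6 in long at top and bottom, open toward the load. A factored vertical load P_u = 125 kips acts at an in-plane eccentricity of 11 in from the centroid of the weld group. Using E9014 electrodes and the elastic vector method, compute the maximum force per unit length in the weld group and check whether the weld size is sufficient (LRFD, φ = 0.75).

f_max ≈ 17.3 kip/in; NOT adequate

E90XX → F_EXX = 90 ksi.
Total weld length L_w = 25 in. Treat welds as unit-width lines.
Centroid: x̄ = 2×6×3 / 25 = 1.44 in from the vertical weld.
Polar moment about centroid: J = I_x + I_y = [13³/12 + 2×6×6.5²] + [13×1.44² + 2(6³/12 + 6×1.56²)] = 782.2 in³.
Direct shear f_v = P/L_w = 125 / 25 = 5 kip/in (vertical).
Torsion M = P·e = 125 × 11 = 1375 kip·in.
Critical point at (x, y) = (4.56, 6.5) from centroid. f_tx = M·y/J = 11.43 kip/in; f_ty = M·x/J = 8.015 kip/in.
Resultant f_max = √[f_tx² + (f_v + f_ty)²] = √[11.43² + (5 + 8.015)²] = 17.32 kip/in.
Capacity per unit length: φr_n = 0.75 × 0.6 × 90 × (0.707 × 0.5) = 14.32 kip/in.
17.32 > 14.32 → NOT adequate.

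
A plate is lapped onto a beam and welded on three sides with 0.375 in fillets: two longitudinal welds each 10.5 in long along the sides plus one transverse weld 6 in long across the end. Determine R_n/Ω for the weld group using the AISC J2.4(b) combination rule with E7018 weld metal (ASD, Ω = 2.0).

E70XX → F_EXX = 70 ksi.
t_e = 0.707 × 0.375 = 0.2651 in.
R_nwl = 0.6 × 70 × 0.2651 × 21 = 233.8 kip (longitudinal, 2 welds).
R_nwt = 0.6 × 70 × 0.2651 × 6 = 66.81 kip (transverse, base value).
(i) R_nwl + R_nwt = 300.7 kip; (ii) 0.85 R_nwl + 1.5 R_nwt = 299 kip.
R_n = max = 300.7 kip [governs: (i)]; R_n/Ω = 150.3 kip.

R_n/Ω ≈ 150 kip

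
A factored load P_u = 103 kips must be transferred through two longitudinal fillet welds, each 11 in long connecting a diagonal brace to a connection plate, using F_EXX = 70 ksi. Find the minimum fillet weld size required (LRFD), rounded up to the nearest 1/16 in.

w = 1/4 in

Total weld length L = 22 in.
Required throat t_e = P_u / (φ × 0.6 F_EXX × L) = 103 / (0.75 × 0.6 × 70 × 22) = 0.1486 in.
Required leg w = t_e / 0.707 = 0.2102 in → use 1/4 in.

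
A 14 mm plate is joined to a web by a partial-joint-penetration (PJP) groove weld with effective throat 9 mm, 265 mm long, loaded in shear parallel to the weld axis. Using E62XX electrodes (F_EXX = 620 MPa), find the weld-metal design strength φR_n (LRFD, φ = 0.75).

Effective throat (given) t_e = 9 mm.
A_we = 9 × 265 = 2385 mm².
F_nw = 0.6 F_EXX = 372 MPa.
φR_n = 0.75 × 372 × 2385 × 10⁻³ = 665.4 kN.

φR_n ≈ 665 kN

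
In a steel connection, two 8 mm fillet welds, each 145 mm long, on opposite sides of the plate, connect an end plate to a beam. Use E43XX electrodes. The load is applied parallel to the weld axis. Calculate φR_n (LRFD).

E43XX → F_EXX = 430 MPa.
Effective throat t_e = 0.707 × 8 = 5.656 mm.
Total length L = 290 mm; A_we = 5.656 × 290 = 1640 mm².
F_nw = 0.6 F_EXX = 0.6 × 430 = 258 MPa.
φR_n = 0.75 × 258 × 1640 × 10⁻³ = 317.4 kN.

φR_n ≈ 317 kN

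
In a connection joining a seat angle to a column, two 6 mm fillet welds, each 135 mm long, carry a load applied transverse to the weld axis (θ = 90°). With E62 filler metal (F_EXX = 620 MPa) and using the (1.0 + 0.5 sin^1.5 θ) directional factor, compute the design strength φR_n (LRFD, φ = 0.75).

φR_n ≈ 479 kN

t_e = 0.707 × 6 = 4.242 mm; A_we = 4.242 × 270 = 1145 mm².
Directional factor: 1.0 + 0.5 sin^1.5(90°) = 1.5.
F_nw = 0.6 × 620 × 1.5 = 558 MPa.
φR_n = 0.75 × 558 × 1145 × 10⁻³ = 479.3 kN.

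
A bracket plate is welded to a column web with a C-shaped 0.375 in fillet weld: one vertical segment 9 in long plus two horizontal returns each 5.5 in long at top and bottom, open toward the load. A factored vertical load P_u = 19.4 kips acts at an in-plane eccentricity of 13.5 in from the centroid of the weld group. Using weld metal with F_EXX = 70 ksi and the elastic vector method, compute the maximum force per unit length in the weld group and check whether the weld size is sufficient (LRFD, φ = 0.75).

f_max ≈ 5.21 kip/in; adequate

Total weld length L_w = 20 in. Treat welds as unit-width lines.
Centroid: x̄ = 2×5.5×2.75 / 20 = 1.512 in from the vertical weld.
Polar moment about centroid: J = I_x + I_y = [9³/12 + 2×5.5×4.5²] + [9×1.512² + 2(5.5³/12 + 5.5×1.238²)] = 348.7 in³.
Direct shear f_v = P/L_w = 19.4 / 20 = 0.97 kip/in (vertical).
Torsion M = P·e = 19.4 × 13.5 = 261.9 kip·in.
Critical point at (x, y) = (3.987, 4.5) from centroid. f_tx = M·y/J = 3.38 kip/in; f_ty = M·x/J = 2.995 kip/in.
Resultant f_max = √[f_tx² + (f_v + f_ty)²] = √[3.38² + (0.97 + 2.995)²] = 5.21 kip/in.
Capacity per unit length: φr_n = 0.75 × 0.6 × 70 × (0.707 × 0.375) = 8.351 kip/in.
5.21 ≤ 8.351 → adequate.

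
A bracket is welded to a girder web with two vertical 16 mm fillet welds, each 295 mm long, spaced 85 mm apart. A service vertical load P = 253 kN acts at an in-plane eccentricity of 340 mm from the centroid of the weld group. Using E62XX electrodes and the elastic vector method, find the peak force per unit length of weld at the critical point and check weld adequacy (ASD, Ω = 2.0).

f_max ≈ 2620 N/mm; NOT adequate

E62XX → F_EXX = 620 MPa.
Total weld length L_w = 590 mm. Treat welds as unit-width lines.
Polar moment about centroid: J = 2[d³/12 + d(b/2)²] = 2[295³/12 + 295×42.5²] = 5344000 mm³.
Direct shear f_v = P/L_w = 253×10³ / 590 = 428.8 N/mm (vertical).
Torsion M = P·e = 253×10³ × 340 = 86020000 N·mm.
Critical point at (x, y) = (42.5, 147.5) from centroid. f_tx = M·y/J = 2374 N/mm; f_ty = M·x/J = 684.1 N/mm.
Resultant f_max = √[f_tx² + (f_v + f_ty)²] = √[2374² + (428.8 + 684.1)²] = 2622 N/mm.
Capacity per unit length: r_n/Ω = (1/2.0) × 0.6 × 620 × (0.707 × 16) = 2104 N/mm.
2622 > 2104 → NOT adequate.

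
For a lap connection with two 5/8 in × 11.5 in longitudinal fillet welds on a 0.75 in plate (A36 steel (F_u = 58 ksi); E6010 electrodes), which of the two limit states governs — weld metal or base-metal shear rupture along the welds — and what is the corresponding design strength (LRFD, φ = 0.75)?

φR_n ≈ 274 kip (weld metal governs)

E60XX → F_EXX = 60 ksi.
t_e = 0.707 × 0.625 = 0.4419 in; L = 23 in.
Weld metal: φR_n = 0.75 × 0.6 × 60 × 0.4419 × 23 = 274.4 kip.
Base metal (shear rupture): φR_n = 0.75 × 0.6 × 58 × 0.75 × 23 = 450.2 kip.
Governing: weld metal.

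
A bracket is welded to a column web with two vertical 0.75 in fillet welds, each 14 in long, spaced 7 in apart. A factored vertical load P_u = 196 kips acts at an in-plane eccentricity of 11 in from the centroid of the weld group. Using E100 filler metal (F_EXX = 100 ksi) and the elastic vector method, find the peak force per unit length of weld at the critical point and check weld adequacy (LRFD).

Total weld length L_w = 28 in. Treat welds as unit-width lines.
Polar moment about centroid: J = 2[d³/12 + d(b/2)²] = 2[14³/12 + 14×3.5²] = 800.3 in³.
Direct shear f_v = P/L_w = 196 / 28 = 7 kip/in (vertical).
Torsion M = P·e = 196 × 11 = 2156 kip·in.
Critical point at (x, y) = (3.5, 7) from centroid. f_tx = M·y/J = 18.86 kip/in; f_ty = M·x/J = 9.429 kip/in.
Resultant f_max = √[f_tx² + (f_v + f_ty)²] = √[18.86² + (7 + 9.429)²] = 25.01 kip/in.
Capacity per unit length: φr_n = 0.75 × 0.6 × 100 × (0.707 × 0.75) = 23.86 kip/in.
25.01 > 23.86 → NOT adequate.

f_max ≈ 25 kip/in; NOT adequate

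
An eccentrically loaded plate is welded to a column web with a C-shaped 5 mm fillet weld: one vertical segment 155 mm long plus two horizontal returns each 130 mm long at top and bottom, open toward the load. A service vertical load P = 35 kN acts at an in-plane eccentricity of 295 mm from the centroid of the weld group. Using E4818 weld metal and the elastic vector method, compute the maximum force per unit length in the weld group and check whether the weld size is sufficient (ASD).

f_max ≈ 527 N/mm; NOT adequate

E48XX → F_EXX = 480 MPa.
Total weld length L_w = 415 mm. Treat welds as unit-width lines.
Centroid: x̄ = 2×130×65 / 415 = 40.72 mm from the vertical weld.
Polar moment about centroid: J = I_x + I_y = [155³/12 + 2×130×77.5²] + [155×40.72² + 2(130³/12 + 130×24.28²)] = 2648000 mm³.
Direct shear f_v = P/L_w = 35×10³ / 415 = 84.34 N/mm (vertical).
Torsion M = P·e = 35×10³ × 295 = 10325000 N·mm.
Critical point at (x, y) = (89.28, 77.5) from centroid. f_tx = M·y/J = 302.1 N/mm; f_ty = M·x/J = 348.1 N/mm.
Resultant f_max = √[f_tx² + (f_v + f_ty)²] = √[302.1² + (84.34 + 348.1)²] = 527.5 N/mm.
Capacity per unit length: r_n/Ω = (1/2.0) × 0.6 × 480 × (0.707 × 5) = 509 N/mm.
527.5 > 509 → NOT adequate.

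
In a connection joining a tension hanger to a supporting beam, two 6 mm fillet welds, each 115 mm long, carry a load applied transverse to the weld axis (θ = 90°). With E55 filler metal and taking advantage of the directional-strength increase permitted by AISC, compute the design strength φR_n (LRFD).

φR_n ≈ 362 kN

E55XX → F_EXX = 550 MPa.
t_e = 0.707 × 6 = 4.242 mm; A_we = 4.242 × 230 = 975.7 mm².
Directional factor: 1.0 + 0.5 sin^1.5(90°) = 1.5.
F_nw = 0.6 × 550 × 1.5 = 495 MPa.
φR_n = 0.75 × 495 × 975.7 × 10⁻³ = 362.2 kN.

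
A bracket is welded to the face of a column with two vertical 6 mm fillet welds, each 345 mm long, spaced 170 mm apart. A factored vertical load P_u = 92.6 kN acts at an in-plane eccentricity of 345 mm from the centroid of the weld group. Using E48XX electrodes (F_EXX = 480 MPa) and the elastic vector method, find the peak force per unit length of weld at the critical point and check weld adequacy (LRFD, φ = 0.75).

f_max ≈ 591 N/mm; adequate

Total weld length L_w = 690 mm. Treat welds as unit-width lines.
Polar moment about centroid: J = 2[d³/12 + d(b/2)²] = 2[345³/12 + 345×85²] = 11830000 mm³.
Direct shear f_v = P/L_w = 92.6×10³ / 690 = 134.2 N/mm (vertical).
Torsion M = P·e = 92.6×10³ × 345 = 31947000 N·mm.
Critical point at (x, y) = (85, 172.5) from centroid. f_tx = M·y/J = 465.9 N/mm; f_ty = M·x/J = 229.6 N/mm.
Resultant f_max = √[f_tx² + (f_v + f_ty)²] = √[465.9² + (134.2 + 229.6)²] = 591.1 N/mm.
Capacity per unit length: φr_n = 0.75 × 0.6 × 480 × (0.707 × 6) = 916.3 N/mm.
591.1 ≤ 916.3 → adequate.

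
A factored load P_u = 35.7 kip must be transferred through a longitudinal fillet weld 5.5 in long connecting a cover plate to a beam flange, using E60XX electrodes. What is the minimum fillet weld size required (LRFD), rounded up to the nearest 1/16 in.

w = 3/8 in

E60XX → F_EXX = 60 ksi.
Total weld length L = 5.5 in.
Required throat t_e = P_u / (φ × 0.6 F_EXX × L) = 35.7 / (0.75 × 0.6 × 60 × 5.5) = 0.2404 in.
Required leg w = t_e / 0.707 = 0.34 in → use 3/8 in.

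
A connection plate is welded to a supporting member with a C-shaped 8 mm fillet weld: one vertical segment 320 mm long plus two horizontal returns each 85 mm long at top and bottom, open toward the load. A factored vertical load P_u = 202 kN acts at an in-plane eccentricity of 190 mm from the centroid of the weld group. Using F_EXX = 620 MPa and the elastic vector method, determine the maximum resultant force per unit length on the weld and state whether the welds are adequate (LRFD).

f_max ≈ 1140 N/mm; adequate

Total weld length L_w = 490 mm. Treat welds as unit-width lines.
Centroid: x̄ = 2×85×42.5 / 490 = 14.74 mm from the vertical weld.
Polar moment about centroid: J = I_x + I_y = [320³/12 + 2×85×160²] + [320×14.74² + 2(85³/12 + 85×27.76²)] = 7386000 mm³.
Direct shear f_v = P/L_w = 202×10³ / 490 = 412.2 N/mm (vertical).
Torsion M = P·e = 202×10³ × 190 = 38380000 N·mm.
Critical point at (x, y) = (70.26, 160) from centroid. f_tx = M·y/J = 831.5 N/mm; f_ty = M·x/J = 365.1 N/mm.
Resultant f_max = √[f_tx² + (f_v + f_ty)²] = √[831.5² + (412.2 + 365.1)²] = 1138 N/mm.
Capacity per unit length: φr_n = 0.75 × 0.6 × 620 × (0.707 × 8) = 1578 N/mm.
1138 ≤ 1578 → adequate.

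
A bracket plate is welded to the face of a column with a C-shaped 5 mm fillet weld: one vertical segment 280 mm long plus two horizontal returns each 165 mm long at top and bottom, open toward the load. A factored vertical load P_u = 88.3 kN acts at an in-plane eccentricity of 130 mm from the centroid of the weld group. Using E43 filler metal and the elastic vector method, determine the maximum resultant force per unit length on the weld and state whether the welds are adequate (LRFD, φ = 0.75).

E43XX → F_EXX = 430 MPa.
Total weld length L_w = 610 mm. Treat welds as unit-width lines.
Centroid: x̄ = 2×165×82.5 / 610 = 44.63 mm from the vertical weld.
Polar moment about centroid: J = I_x + I_y = [280³/12 + 2×165×140²] + [280×44.63² + 2(165³/12 + 165×37.87²)] = 10080000 mm³.
Direct shear f_v = P/L_w = 88.3×10³ / 610 = 144.8 N/mm (vertical).
Torsion M = P·e = 88.3×10³ × 130 = 11479000 N·mm.
Critical point at (x, y) = (120.4, 140) from centroid. f_tx = M·y/J = 159.5 N/mm; f_ty = M·x/J = 137.1 N/mm.
Resultant f_max = √[f_tx² + (f_v + f_ty)²] = √[159.5² + (144.8 + 137.1)²] = 323.9 N/mm.
Capacity per unit length: φr_n = 0.75 × 0.6 × 430 × (0.707 × 5) = 684 N/mm.
323.9 ≤ 684 → adequate.

f_max ≈ 324 N/mm; adequate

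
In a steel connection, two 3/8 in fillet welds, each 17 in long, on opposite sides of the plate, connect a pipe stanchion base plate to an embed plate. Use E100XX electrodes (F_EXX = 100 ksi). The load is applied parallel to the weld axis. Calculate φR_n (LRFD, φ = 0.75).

φR_n ≈ 406 kips

Effective throat t_e = 0.707 × 0.375 = 0.2651 in.
Total length L = 34 in; A_we = 0.2651 × 34 = 9.014 in².
F_nw = 0.6 F_EXX = 0.6 × 100 = 60 ksi.
φR_n = 0.75 × 60 × 9.014 = 405.6 kips.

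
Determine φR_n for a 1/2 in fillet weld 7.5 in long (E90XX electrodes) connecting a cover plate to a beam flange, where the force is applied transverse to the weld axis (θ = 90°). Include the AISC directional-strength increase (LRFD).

φR_n ≈ 161 kip

E90XX → F_EXX = 90 ksi.
t_e = 0.707 × 0.5 = 0.3535 in; A_we = 0.3535 × 7.5 = 2.651 in².
Directional factor: 1.0 + 0.5 sin^1.5(90°) = 1.5.
F_nw = 0.6 × 90 × 1.5 = 81 ksi.
φR_n = 0.75 × 81 × 2.651 = 161.1 kip.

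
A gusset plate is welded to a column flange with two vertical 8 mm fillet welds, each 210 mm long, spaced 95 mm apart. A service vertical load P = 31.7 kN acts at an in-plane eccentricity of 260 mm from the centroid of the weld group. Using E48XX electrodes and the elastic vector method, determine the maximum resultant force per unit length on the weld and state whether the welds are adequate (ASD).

E48XX → F_EXX = 480 MPa.
Total weld length L_w = 420 mm. Treat welds as unit-width lines.
Polar moment about centroid: J = 2[d³/12 + d(b/2)²] = 2[210³/12 + 210×47.5²] = 2491000 mm³.
Direct shear f_v = P/L_w = 31.7×10³ / 420 = 75.48 N/mm (vertical).
Torsion M = P·e = 31.7×10³ × 260 = 8242000 N·mm.
Critical point at (x, y) = (47.5, 105) from centroid. f_tx = M·y/J = 347.4 N/mm; f_ty = M·x/J = 157.2 N/mm.
Resultant f_max = √[f_tx² + (f_v + f_ty)²] = √[347.4² + (75.48 + 157.2)²] = 418.1 N/mm.
Capacity per unit length: r_n/Ω = (1/2.0) × 0.6 × 480 × (0.707 × 8) = 814.5 N/mm.
418.1 ≤ 814.5 → adequate.

f_max ≈ 418 N/mm; adequate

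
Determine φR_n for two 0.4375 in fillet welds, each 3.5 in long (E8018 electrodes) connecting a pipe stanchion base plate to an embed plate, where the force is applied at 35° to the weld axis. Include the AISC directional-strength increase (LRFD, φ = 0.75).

φR_n ≈ 94.9 kips

E80XX → F_EXX = 80 ksi.
t_e = 0.707 × 0.4375 = 0.3093 in; A_we = 0.3093 × 7 = 2.165 in².
Directional factor: 1.0 + 0.5 sin^1.5(35°) = 1.217.
F_nw = 0.6 × 80 × 1.217 = 58.43 ksi.
φR_n = 0.75 × 58.43 × 2.165 = 94.88 kips.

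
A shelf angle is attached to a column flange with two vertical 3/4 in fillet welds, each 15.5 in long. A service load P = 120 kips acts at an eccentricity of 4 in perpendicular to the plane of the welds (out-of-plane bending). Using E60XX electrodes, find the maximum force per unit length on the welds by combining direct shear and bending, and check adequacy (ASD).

f_max ≈ 7.14 kip/in; adequate

E60XX → F_EXX = 60 ksi.
L_w = 2 × 15.5 = 31 in; section modulus (unit throat) S = 2 × L²/6 = 80.08 in².
Direct shear f_v = P/L_w = 120/31 = 3.871 kip/in.
Moment M = P × e = 120 × 4 = 480 kip·in; bending f_b = M/S = 5.994 kip/in.
f_max = √(f_v² + f_b²) = √(3.871² + 5.994²) = 7.135 kip/in.
r_n/Ω = (1/2.0) × 0.6 × 60 × (0.707 × 0.75) = 9.544 kip/in → adequate.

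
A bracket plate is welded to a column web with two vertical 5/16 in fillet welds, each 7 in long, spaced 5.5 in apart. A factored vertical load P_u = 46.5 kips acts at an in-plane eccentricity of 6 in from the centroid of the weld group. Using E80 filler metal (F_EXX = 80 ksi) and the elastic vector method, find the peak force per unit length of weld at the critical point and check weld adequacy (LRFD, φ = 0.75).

f_max ≈ 10 kip/in; NOT adequate

Total weld length L_w = 14 in. Treat welds as unit-width lines.
Polar moment about centroid: J = 2[d³/12 + d(b/2)²] = 2[7³/12 + 7×2.75²] = 163 in³.
Direct shear f_v = P/L_w = 46.5 / 14 = 3.321 kip/in (vertical).
Torsion M = P·e = 46.5 × 6 = 279 kip·in.
Critical point at (x, y) = (2.75, 3.5) from centroid. f_tx = M·y/J = 5.989 kip/in; f_ty = M·x/J = 4.706 kip/in.
Resultant f_max = √[f_tx² + (f_v + f_ty)²] = √[5.989² + (3.321 + 4.706)²] = 10.02 kip/in.
Capacity per unit length: φr_n = 0.75 × 0.6 × 80 × (0.707 × 0.3125) = 7.954 kip/in.
10.02 > 7.954 → NOT adequate.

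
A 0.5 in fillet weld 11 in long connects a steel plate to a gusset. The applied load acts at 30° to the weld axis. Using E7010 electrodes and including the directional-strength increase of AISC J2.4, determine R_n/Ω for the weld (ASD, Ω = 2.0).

E70XX → F_EXX = 70 ksi.
t_e = 0.707 × 0.5 = 0.3535 in; A_we = 0.3535 × 11 = 3.888 in².
Directional factor: 1.0 + 0.5 sin^1.5(30°) = 1.177.
F_nw = 0.6 × 70 × 1.177 = 49.42 ksi.
R_n/Ω = (49.42 × 3.888) / 2.0 = 96.09 kip.

R_n/Ω ≈ 96.1 kip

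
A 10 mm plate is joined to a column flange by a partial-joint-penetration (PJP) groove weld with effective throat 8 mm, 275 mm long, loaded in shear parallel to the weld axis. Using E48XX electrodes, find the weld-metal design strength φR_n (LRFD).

φR_n ≈ 475 kN

E48XX → F_EXX = 480 MPa.
Effective throat (given) t_e = 8 mm.
A_we = 8 × 275 = 2200 mm².
F_nw = 0.6 F_EXX = 288 MPa.
φR_n = 0.75 × 288 × 2200 × 10⁻³ = 475.2 kN.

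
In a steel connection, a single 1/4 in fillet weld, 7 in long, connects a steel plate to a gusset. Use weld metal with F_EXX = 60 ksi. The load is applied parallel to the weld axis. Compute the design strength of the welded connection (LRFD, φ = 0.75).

φR_n ≈ 33.4 kips

Effective throat t_e = 0.707 × 0.25 = 0.1767 in.
Total length L = 7 in; A_we = 0.1767 × 7 = 1.237 in².
F_nw = 0.6 F_EXX = 0.6 × 60 = 36 ksi.
φR_n = 0.75 × 36 × 1.237 = 33.41 kips.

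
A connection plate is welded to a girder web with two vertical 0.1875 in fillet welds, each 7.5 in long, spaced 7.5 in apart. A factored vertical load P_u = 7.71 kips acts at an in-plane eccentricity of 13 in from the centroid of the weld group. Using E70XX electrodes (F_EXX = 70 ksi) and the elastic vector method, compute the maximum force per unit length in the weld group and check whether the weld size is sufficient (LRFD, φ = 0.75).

f_max ≈ 2.28 kip/in; adequate

Total weld length L_w = 15 in. Treat welds as unit-width lines.
Polar moment about centroid: J = 2[d³/12 + d(b/2)²] = 2[7.5³/12 + 7.5×3.75²] = 281.2 in³.
Direct shear f_v = P/L_w = 7.71 / 15 = 0.514 kip/in (vertical).
Torsion M = P·e = 7.71 × 13 = 100.23 kip·in.
Critical point at (x, y) = (3.75, 3.75) from centroid. f_tx = M·y/J = 1.336 kip/in; f_ty = M·x/J = 1.336 kip/in.
Resultant f_max = √[f_tx² + (f_v + f_ty)²] = √[1.336² + (0.514 + 1.336)²] = 2.283 kip/in.
Capacity per unit length: φr_n = 0.75 × 0.6 × 70 × (0.707 × 0.1875) = 4.176 kip/in.
2.283 ≤ 4.176 → adequate.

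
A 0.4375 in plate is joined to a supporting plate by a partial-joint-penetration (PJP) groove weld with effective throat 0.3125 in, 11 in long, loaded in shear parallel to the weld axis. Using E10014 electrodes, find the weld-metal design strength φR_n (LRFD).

E100XX → F_EXX = 100 ksi.
Effective throat (given) t_e = 0.3125 in.
A_we = 0.3125 × 11 = 3.438 in².
F_nw = 0.6 F_EXX = 60 ksi.
φR_n = 0.75 × 60 × 3.438 = 154.7 kip.

φR_n ≈ 155 kip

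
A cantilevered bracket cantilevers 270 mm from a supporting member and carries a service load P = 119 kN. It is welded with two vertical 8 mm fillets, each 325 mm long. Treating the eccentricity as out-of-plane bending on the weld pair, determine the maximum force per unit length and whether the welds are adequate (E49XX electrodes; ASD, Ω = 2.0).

f_max ≈ 931 N/mm; NOT adequate

E49XX → F_EXX = 490 MPa.
L_w = 2 × 325 = 650 mm; section modulus (unit throat) S = 2 × L²/6 = 35210 mm².
Direct shear f_v = P/L_w = 119×10³/650 = 183.1 N/mm.
Moment M = P × e = 119×10³ × 270 = 32130000 N·mm; bending f_b = M/S = 912.6 N/mm.
f_max = √(f_v² + f_b²) = √(183.1² + 912.6²) = 930.8 N/mm.
r_n/Ω = (1/2.0) × 0.6 × 490 × (0.707 × 8) = 831.4 N/mm → NOT adequate.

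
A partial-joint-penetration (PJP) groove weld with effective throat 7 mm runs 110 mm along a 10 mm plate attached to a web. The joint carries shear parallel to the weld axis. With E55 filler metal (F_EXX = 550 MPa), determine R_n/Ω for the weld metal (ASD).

Effective throat (given) t_e = 7 mm.
A_we = 7 × 110 = 770 mm².
F_nw = 0.6 F_EXX = 330 MPa.
R_n/Ω = (330 × 770) / 2.0 × 10⁻³ = 127 kN.

R_n/Ω ≈ 127 kN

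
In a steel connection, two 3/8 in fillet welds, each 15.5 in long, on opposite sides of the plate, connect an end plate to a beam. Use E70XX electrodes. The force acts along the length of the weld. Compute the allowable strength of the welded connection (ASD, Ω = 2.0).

R_n/Ω ≈ 173 kip

E70XX → F_EXX = 70 ksi.
Effective throat t_e = 0.707 × 0.375 = 0.2651 in.
Total length L = 31 in; A_we = 0.2651 × 31 = 8.219 in².
F_nw = 0.6 F_EXX = 0.6 × 70 = 42 ksi.
R_n = 42 × 8.219 = 345.2 kip; R_n/Ω = 345.2/2.0 = 172.6 kip.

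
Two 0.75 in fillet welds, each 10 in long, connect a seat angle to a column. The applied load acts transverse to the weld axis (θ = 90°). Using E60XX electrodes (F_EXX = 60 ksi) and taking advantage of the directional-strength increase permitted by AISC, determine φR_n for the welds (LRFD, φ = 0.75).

t_e = 0.707 × 0.75 = 0.5302 in; A_we = 0.5302 × 20 = 10.61 in².
Directional factor: 1.0 + 0.5 sin^1.5(90°) = 1.5.
F_nw = 0.6 × 60 × 1.5 = 54 ksi.
φR_n = 0.75 × 54 × 10.61 = 429.5 kip.

φR_n ≈ 430 kip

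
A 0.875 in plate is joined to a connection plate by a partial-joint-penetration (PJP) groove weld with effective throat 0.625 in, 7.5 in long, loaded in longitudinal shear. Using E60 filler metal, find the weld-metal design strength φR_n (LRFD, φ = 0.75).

φR_n ≈ 127 kips

E60XX → F_EXX = 60 ksi.
Effective throat (given) t_e = 0.625 in.
A_we = 0.625 × 7.5 = 4.688 in².
F_nw = 0.6 F_EXX = 36 ksi.
φR_n = 0.75 × 36 × 4.688 = 126.6 kips.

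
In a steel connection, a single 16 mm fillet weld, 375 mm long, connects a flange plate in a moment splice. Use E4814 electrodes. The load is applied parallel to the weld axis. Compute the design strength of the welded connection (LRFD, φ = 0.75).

E48XX → F_EXX = 480 MPa.
Effective throat t_e = 0.707 × 16 = 11.31 mm.
Total length L = 375 mm; A_we = 11.31 × 375 = 4242 mm².
F_nw = 0.6 F_EXX = 0.6 × 480 = 288 MPa.
φR_n = 0.75 × 288 × 4242 × 10⁻³ = 916.3 kN.

φR_n ≈ 916 kN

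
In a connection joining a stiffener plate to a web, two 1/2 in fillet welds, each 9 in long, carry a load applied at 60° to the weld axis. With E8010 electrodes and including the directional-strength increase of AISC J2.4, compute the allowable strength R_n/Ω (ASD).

R_n/Ω ≈ 214 kips

E80XX → F_EXX = 80 ksi.
t_e = 0.707 × 0.5 = 0.3535 in; A_we = 0.3535 × 18 = 6.363 in².
Directional factor: 1.0 + 0.5 sin^1.5(60°) = 1.403.
F_nw = 0.6 × 80 × 1.403 = 67.34 ksi.
R_n/Ω = (67.34 × 6.363) / 2.0 = 214.2 kips.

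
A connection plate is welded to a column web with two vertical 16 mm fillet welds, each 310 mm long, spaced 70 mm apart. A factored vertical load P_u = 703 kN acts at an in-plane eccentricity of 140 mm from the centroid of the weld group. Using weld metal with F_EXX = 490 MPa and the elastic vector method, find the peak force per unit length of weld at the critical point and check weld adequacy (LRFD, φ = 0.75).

f_max ≈ 3180 N/mm; NOT adequate

Total weld length L_w = 620 mm. Treat welds as unit-width lines.
Polar moment about centroid: J = 2[d³/12 + d(b/2)²] = 2[310³/12 + 310×35²] = 5725000 mm³.
Direct shear f_v = P/L_w = 703×10³ / 620 = 1134 N/mm (vertical).
Torsion M = P·e = 703×10³ × 140 = 98420000 N·mm.
Critical point at (x, y) = (35, 155) from centroid. f_tx = M·y/J = 2665 N/mm; f_ty = M·x/J = 601.7 N/mm.
Resultant f_max = √[f_tx² + (f_v + f_ty)²] = √[2665² + (1134 + 601.7)²] = 3180 N/mm.
Capacity per unit length: φr_n = 0.75 × 0.6 × 490 × (0.707 × 16) = 2494 N/mm.
3180 > 2494 → NOT adequate.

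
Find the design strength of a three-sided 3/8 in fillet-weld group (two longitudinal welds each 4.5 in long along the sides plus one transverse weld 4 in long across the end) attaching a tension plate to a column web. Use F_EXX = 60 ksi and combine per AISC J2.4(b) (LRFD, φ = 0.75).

φR_n ≈ 97.7 kips

t_e = 0.707 × 0.375 = 0.2651 in.
R_nwl = 0.6 × 60 × 0.2651 × 9 = 85.9 kips (longitudinal, 2 welds).
R_nwt = 0.6 × 60 × 0.2651 × 4 = 38.18 kips (transverse, base value).
(i) R_nwl + R_nwt = 124.1 kips; (ii) 0.85 R_nwl + 1.5 R_nwt = 130.3 kips.
R_n = max = 130.3 kips [governs: (ii)]; φR_n = 97.71 kips.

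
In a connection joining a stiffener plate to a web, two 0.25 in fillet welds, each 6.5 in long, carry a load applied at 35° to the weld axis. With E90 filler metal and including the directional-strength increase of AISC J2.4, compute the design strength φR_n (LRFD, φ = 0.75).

φR_n ≈ 113 kip

E90XX → F_EXX = 90 ksi.
t_e = 0.707 × 0.25 = 0.1767 in; A_we = 0.1767 × 13 = 2.298 in².
Directional factor: 1.0 + 0.5 sin^1.5(35°) = 1.217.
F_nw = 0.6 × 90 × 1.217 = 65.73 ksi.
φR_n = 0.75 × 65.73 × 2.298 = 113.3 kip.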